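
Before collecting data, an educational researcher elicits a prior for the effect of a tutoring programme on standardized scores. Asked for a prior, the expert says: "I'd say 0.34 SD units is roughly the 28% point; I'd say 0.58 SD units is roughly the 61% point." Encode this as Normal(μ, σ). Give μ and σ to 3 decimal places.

μ = 0.502, σ = 0.278

The p-quantile of Normal(μ,σ) is μ + z_p·σ, with z_{0.28} = -0.5828 and z_{0.61} = 0.2793.
Eliminate σ: μ = (z₂·x₁ − z₁·x₂)/(z₂ − z₁) = (0.2793·0.34 − (-0.5828)·0.58)/0.8622 = 0.502.
Then σ = (x₂ − x₁)/(z₂ − z₁) = (0.58 − 0.34)/0.8622 = 0.278.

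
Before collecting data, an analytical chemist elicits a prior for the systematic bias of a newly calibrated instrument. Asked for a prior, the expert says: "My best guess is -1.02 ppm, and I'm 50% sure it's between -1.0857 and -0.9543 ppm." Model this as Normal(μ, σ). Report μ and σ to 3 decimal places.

μ = -1.020, σ = 0.097

A symmetric 50% interval runs μ ± z·σ with z = 0.6745.
Half-width = 0.0657, so σ = 0.0657/0.6745 = 0.097.
μ is the stated best guess, -1.020.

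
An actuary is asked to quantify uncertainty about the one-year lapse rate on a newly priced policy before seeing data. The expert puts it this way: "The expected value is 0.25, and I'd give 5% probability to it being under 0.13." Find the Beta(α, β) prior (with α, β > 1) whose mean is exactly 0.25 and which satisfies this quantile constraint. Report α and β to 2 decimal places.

α ≈ 7.20, β ≈ 21.60

With mean 0.25 fixed, write α = 0.25s, β = 0.75s where s = α+β.
Need P(θ < 0.13) = 0.05 under Beta(0.25s, 0.75s). Normal approximation: (q−m)/√(m(1−m)/s) ≈ z_{0.05} = -1.64, so s ≈ 0.25·0.75·(-1.64)²/(0.13−0.25)² = 35.2.
At s = 35.2: P(θ<0.13) ≈ 0.033. Adjusting to match 0.05 gives s ≈ 28.80.
So α = 0.25·28.80 ≈ 7.20, β = 0.75·28.80 ≈ 21.60.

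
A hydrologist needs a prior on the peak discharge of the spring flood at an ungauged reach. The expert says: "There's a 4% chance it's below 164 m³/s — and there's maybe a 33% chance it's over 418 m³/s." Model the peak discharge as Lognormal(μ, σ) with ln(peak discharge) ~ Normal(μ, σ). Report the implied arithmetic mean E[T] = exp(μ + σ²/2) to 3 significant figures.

E[T] ≈ 379 m³/s

If T ~ Lognormal(μ,σ) then ln T ~ Normal(μ,σ), so the p-quantile of ln T is μ + z_p·σ.
ln(164) = 5.1 and ln(418) = 6.035; z_{0.04} = -1.751, z_{0.67} = 0.4399.
σ = (6.035 − 5.1)/(0.4399 − (-1.751)) = 0.427.
μ = 5.1 − (-1.751)·0.427 = 5.848.
E[T] = exp(μ + σ²/2) = exp(5.848 + 0.0912) = 379 m³/s.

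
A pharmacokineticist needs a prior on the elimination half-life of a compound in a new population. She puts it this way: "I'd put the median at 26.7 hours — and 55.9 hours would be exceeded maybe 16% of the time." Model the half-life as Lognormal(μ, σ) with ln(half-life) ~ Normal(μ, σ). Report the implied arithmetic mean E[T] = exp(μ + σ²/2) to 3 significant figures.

E[T] ≈ 35.2 hours

If T ~ Lognormal(μ,σ) then ln T ~ Normal(μ,σ), so the p-quantile of ln T is μ + z_p·σ.
ln(26.7) = 3.285 and ln(55.9) = 4.024; z_{0.5} = 0, z_{0.84} = 0.9945.
σ = (4.024 − 3.285)/(0.9945 − (0)) = 0.743.
μ = 3.285 − (0)·0.743 = 3.285.
E[T] = exp(μ + σ²/2) = exp(3.285 + 0.2760) = 35.2 hours.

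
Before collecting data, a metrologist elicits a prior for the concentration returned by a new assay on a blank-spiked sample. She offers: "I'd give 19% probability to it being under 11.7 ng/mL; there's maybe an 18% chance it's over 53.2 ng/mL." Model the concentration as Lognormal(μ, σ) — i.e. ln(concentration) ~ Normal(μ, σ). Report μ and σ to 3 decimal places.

μ ≈ 3.201, σ ≈ 0.845

If T ~ Lognormal(μ,σ) then ln T ~ Normal(μ,σ), so the p-quantile of ln T is μ + z_p·σ.
ln(11.7) = 2.46 and ln(53.2) = 3.974; z_{0.19} = -0.8779, z_{0.82} = 0.9154.
σ = (3.974 − 2.46)/(0.9154 − (-0.8779)) = 0.845.
μ = 2.46 − (-0.8779)·0.845 = 3.201.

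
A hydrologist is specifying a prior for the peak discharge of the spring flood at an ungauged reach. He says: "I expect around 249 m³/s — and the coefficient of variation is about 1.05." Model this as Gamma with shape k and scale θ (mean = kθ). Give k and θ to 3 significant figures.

For Gamma(k, scale θ): mean = kθ, variance = kθ², so CV = 1/√k.
CV = 1.05, hence k = 1/CV² = 0.907.
Then θ = mean/k = 249/0.907 = 275.

k ≈ 0.907, θ ≈ 275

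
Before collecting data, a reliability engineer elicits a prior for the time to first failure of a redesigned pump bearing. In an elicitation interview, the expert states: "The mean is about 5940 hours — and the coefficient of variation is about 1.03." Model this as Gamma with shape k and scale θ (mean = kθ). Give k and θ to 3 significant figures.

For Gamma(k, scale θ): mean = kθ, variance = kθ², so CV = 1/√k.
CV = 1.03, hence k = 1/CV² = 0.943.
Then θ = mean/k = 5940/0.943 = 6300.

k ≈ 0.943, θ ≈ 6300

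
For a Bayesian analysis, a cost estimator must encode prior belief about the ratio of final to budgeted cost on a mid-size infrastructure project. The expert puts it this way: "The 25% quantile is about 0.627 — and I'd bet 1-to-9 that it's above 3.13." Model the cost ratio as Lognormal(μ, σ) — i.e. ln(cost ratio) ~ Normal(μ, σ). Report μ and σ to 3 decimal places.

If T ~ Lognormal(μ,σ) then ln T ~ Normal(μ,σ), so the p-quantile of ln T is μ + z_p·σ.
ln(0.627) = -0.4668 and ln(3.13) = 1.141; z_{0.25} = -0.6745, z_{0.9} = 1.282.
σ = (1.141 − -0.4668)/(1.282 − (-0.6745)) = 0.822.
μ = -0.4668 − (-0.6745)·0.822 = 0.088.

μ ≈ 0.088, σ ≈ 0.822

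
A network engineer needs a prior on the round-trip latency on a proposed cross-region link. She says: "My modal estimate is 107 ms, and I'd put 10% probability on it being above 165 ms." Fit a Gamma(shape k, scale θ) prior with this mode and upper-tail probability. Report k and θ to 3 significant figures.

k ≈ 11, θ ≈ 10.7

Gamma(k,θ) with k>1 has mode (k−1)θ, so θ = 107/(k−1).
Need P(X < 165) = 0.9 with θ tied to k this way. Start at k = 2, θ = 107: P(X<165) ≈ 0.456.
Too low — raise k to concentrate. Iterating converges to k ≈ 11.
Then θ = 107/(11−1) ≈ 10.7.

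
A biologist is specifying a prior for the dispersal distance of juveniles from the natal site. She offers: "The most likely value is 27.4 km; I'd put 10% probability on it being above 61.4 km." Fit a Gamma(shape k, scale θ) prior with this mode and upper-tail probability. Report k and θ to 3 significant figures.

k ≈ 3.95, θ ≈ 9.28

Gamma(k,θ) with k>1 has mode (k−1)θ, so θ = 27.4/(k−1).
Need P(X < 61.4) = 0.9 with θ tied to k this way. Start at k = 2, θ = 27.4: P(X<61.4) ≈ 0.655.
Too low — raise k to concentrate. Iterating converges to k ≈ 3.95.
Then θ = 27.4/(3.95−1) ≈ 9.28.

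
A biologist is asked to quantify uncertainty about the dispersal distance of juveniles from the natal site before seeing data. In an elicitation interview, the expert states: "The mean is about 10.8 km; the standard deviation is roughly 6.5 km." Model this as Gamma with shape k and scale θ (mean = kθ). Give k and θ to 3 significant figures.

For Gamma(k, scale θ): mean = kθ, variance = kθ², so CV = 1/√k.
CV = SD/mean = 6.5/10.8 = 0.6019, hence k = 1/CV² = 2.76.
Then θ = mean/k = 10.8/2.76 = 3.91.

k ≈ 2.76, θ ≈ 3.91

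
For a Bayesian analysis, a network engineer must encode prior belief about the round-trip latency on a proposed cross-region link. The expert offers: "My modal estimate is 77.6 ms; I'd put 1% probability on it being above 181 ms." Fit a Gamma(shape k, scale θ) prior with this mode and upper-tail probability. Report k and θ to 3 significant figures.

Gamma(k,θ) with k>1 has mode (k−1)θ, so θ = 77.6/(k−1).
Need P(X < 181) = 0.99 with θ tied to k this way. Start at k = 2, θ = 77.6: P(X<181) ≈ 0.677.
Too low — raise k to concentrate. Iterating converges to k ≈ 7.64.
Then θ = 77.6/(7.64−1) ≈ 11.7.

k ≈ 7.64, θ ≈ 11.7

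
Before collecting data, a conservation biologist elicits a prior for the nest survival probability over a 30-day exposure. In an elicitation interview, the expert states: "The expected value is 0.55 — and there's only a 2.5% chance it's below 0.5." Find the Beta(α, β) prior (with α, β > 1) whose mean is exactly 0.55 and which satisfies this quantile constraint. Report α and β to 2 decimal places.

With mean 0.55 fixed, write α = 0.55s, β = 0.45s where s = α+β.
Need P(θ < 0.5) = 0.025 under Beta(0.55s, 0.45s). Normal approximation: (q−m)/√(m(1−m)/s) ≈ z_{0.025} = -1.96, so s ≈ 0.55·0.45·(-1.96)²/(0.5−0.55)² = 380.3.
At s = 380.3: P(θ<0.5) ≈ 0.025. Adjusting to match 0.025 gives s ≈ 382.67.
So α = 0.55·382.67 ≈ 210.47, β = 0.45·382.67 ≈ 172.20.

α ≈ 210.47, β ≈ 172.20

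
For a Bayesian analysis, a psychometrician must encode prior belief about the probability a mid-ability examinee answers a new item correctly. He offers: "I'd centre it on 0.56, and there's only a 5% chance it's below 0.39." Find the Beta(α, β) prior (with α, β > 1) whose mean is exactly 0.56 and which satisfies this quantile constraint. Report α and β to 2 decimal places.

α ≈ 12.88, β ≈ 10.12

With mean 0.56 fixed, write α = 0.56s, β = 0.44s where s = α+β.
Need P(θ < 0.39) = 0.05 under Beta(0.56s, 0.44s). Normal approximation: (q−m)/√(m(1−m)/s) ≈ z_{0.05} = -1.64, so s ≈ 0.56·0.44·(-1.64)²/(0.39−0.56)² = 23.1.
At s = 23.1: P(θ<0.39) ≈ 0.050. Adjusting to match 0.05 gives s ≈ 23.01.
So α = 0.56·23.01 ≈ 12.88, β = 0.44·23.01 ≈ 10.12.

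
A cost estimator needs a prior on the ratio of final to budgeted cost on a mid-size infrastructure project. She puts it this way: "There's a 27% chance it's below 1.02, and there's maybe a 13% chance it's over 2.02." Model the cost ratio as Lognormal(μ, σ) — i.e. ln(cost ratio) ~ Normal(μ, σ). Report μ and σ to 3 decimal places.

If T ~ Lognormal(μ,σ) then ln T ~ Normal(μ,σ), so the p-quantile of ln T is μ + z_p·σ.
ln(1.02) = 0.0198 and ln(2.02) = 0.7031; z_{0.27} = -0.6128, z_{0.87} = 1.126.
σ = (0.7031 − 0.0198)/(1.126 − (-0.6128)) = 0.393.
μ = 0.0198 − (-0.6128)·0.393 = 0.261.

μ ≈ 0.261, σ ≈ 0.393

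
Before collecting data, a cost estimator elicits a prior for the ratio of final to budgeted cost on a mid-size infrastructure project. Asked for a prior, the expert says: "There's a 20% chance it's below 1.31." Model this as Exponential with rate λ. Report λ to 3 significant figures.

P(T < 1.31) = 1 − e^(−λ·1.31) = 0.2, so λ = −ln(1−0.2)/1.31 = −ln(0.8)/1.31 = 0.17.

λ ≈ 0.17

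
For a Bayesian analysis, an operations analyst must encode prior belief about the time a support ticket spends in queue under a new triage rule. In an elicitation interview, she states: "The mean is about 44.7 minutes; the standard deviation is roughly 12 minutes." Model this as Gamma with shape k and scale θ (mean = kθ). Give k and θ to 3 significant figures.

For Gamma(k, scale θ): mean = kθ, variance = kθ², so CV = 1/√k.
CV = SD/mean = 12/44.7 = 0.2685, hence k = 1/CV² = 13.9.
Then θ = mean/k = 44.7/13.9 = 3.22.

k ≈ 13.9, θ ≈ 3.22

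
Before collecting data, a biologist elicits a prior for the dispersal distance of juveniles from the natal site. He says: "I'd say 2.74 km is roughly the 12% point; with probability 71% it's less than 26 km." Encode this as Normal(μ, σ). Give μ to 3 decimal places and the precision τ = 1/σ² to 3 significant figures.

The p-quantile of Normal(μ,σ) is μ + z_p·σ, with z_{0.12} = -1.175 and z_{0.71} = 0.5534.
Eliminate σ: μ = (z₂·x₁ − z₁·x₂)/(z₂ − z₁) = (0.5534·2.74 − (-1.175)·26)/1.728 = 18.553.
Then σ = (x₂ − x₁)/(z₂ − z₁) = (26 − 2.74)/1.728 = 13.458.
Precision τ = 1/σ² = 1/13.46² = 0.00552.

μ = 18.553, τ = 0.00552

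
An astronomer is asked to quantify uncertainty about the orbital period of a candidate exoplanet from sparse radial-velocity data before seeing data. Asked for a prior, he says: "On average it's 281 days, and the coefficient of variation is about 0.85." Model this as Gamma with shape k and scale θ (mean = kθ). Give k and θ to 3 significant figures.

For Gamma(k, scale θ): mean = kθ, variance = kθ², so CV = 1/√k.
CV = 0.85, hence k = 1/CV² = 1.38.
Then θ = mean/k = 281/1.38 = 203.

k ≈ 1.38, θ ≈ 203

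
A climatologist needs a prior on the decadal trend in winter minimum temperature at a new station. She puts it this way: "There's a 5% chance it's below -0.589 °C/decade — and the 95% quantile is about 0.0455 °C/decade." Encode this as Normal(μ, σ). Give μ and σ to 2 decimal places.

μ = -0.27, σ = 0.19

For Normal(μ,σ), the p-quantile is μ + z_p·σ. Here z_{0.05} = -1.645, z_{0.95} = 1.645.
So -0.589 = μ − 1.645σ and 0.0455 = μ + 1.645σ.
Subtracting: σ = (0.0455 − -0.589)/(1.645 − (-1.645)) = 0.19.
Then μ = -0.589 − (-1.645)·0.19 = -0.27.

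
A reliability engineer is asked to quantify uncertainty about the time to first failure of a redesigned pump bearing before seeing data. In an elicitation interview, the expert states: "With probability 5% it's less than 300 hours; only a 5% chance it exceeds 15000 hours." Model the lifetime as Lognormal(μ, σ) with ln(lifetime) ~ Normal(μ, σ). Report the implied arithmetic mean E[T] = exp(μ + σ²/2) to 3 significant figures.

E[T] ≈ 4300 hours

If T ~ Lognormal(μ,σ) then ln T ~ Normal(μ,σ), so the p-quantile of ln T is μ + z_p·σ.
ln(300) = 5.704 and ln(15000) = 9.616; z_{0.05} = -1.645, z_{0.95} = 1.645.
σ = (9.616 − 5.704)/(1.645 − (-1.645)) = 1.189.
μ = 5.704 − (-1.645)·1.189 = 7.660.
E[T] = exp(μ + σ²/2) = exp(7.660 + 0.7071) = 4300 hours.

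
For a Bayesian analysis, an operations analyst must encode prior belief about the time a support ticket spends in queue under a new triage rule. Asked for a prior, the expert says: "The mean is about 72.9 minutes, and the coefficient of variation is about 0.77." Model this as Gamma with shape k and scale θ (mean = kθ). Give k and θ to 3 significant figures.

k ≈ 1.69, θ ≈ 43.2

For Gamma(k, scale θ): mean = kθ, variance = kθ², so CV = 1/√k.
CV = 0.77, hence k = 1/CV² = 1.69.
Then θ = mean/k = 72.9/1.69 = 43.2.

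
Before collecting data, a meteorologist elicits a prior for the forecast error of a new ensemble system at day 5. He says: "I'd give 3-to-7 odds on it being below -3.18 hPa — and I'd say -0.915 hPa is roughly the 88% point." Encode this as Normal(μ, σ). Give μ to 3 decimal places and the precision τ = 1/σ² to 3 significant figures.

The p-quantile of Normal(μ,σ) is μ + z_p·σ, with z_{0.3} = -0.5244 and z_{0.88} = 1.175.
Eliminate σ: μ = (z₂·x₁ − z₁·x₂)/(z₂ − z₁) = (1.175·-3.18 − (-0.5244)·-0.915)/1.699 = -2.481.
Then σ = (x₂ − x₁)/(z₂ − z₁) = (-0.915 − -3.18)/1.699 = 1.333.
Precision τ = 1/σ² = 1/1.333² = 0.563.

μ = -2.481, τ = 0.563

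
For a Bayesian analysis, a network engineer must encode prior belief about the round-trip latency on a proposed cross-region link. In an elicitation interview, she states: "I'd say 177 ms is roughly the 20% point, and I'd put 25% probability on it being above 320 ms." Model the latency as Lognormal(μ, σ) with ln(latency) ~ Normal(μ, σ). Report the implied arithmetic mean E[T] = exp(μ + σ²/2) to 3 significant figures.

E[T] ≈ 265 ms

If T ~ Lognormal(μ,σ) then ln T ~ Normal(μ,σ), so the p-quantile of ln T is μ + z_p·σ.
ln(177) = 5.176 and ln(320) = 5.768; z_{0.2} = -0.8416, z_{0.75} = 0.6745.
σ = (5.768 − 5.176)/(0.6745 − (-0.8416)) = 0.391.
μ = 5.176 − (-0.8416)·0.391 = 5.505.
E[T] = exp(μ + σ²/2) = exp(5.505 + 0.0763) = 265 ms.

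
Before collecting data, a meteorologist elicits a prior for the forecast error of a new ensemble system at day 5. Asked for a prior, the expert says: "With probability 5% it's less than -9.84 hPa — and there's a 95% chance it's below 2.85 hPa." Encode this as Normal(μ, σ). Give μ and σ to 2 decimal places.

μ = -3.49, σ = 3.86

The p-quantile of Normal(μ,σ) is μ + z_p·σ, with z_{0.05} = -1.645 and z_{0.95} = 1.645.
Eliminate σ: μ = (z₂·x₁ − z₁·x₂)/(z₂ − z₁) = (1.645·-9.84 − (-1.645)·2.85)/3.29 = -3.49.
Then σ = (x₂ − x₁)/(z₂ − z₁) = (2.85 − -9.84)/3.29 = 3.86.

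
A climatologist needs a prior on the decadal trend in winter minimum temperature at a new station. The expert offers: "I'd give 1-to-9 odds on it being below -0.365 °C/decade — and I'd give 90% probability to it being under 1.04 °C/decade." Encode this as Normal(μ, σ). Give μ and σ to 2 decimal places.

μ = 0.34, σ = 0.55

The p-quantile of Normal(μ,σ) is μ + z_p·σ, with z_{0.1} = -1.282 and z_{0.9} = 1.282.
Eliminate σ: μ = (z₂·x₁ − z₁·x₂)/(z₂ − z₁) = (1.282·-0.365 − (-1.282)·1.04)/2.563 = 0.34.
Then σ = (x₂ − x₁)/(z₂ − z₁) = (1.04 − -0.365)/2.563 = 0.55.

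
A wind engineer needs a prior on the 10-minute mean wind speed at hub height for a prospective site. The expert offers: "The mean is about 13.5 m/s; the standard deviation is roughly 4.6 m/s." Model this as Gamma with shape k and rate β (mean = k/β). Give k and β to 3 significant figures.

k ≈ 8.61, β ≈ 0.638

For Gamma(k, rate β): mean = k/β, variance = k/β², so CV = 1/√k.
CV = SD/mean = 4.6/13.5 = 0.3407, hence k = 1/CV² = 8.61.
Then β = k/mean = 8.61/13.5 = 0.638.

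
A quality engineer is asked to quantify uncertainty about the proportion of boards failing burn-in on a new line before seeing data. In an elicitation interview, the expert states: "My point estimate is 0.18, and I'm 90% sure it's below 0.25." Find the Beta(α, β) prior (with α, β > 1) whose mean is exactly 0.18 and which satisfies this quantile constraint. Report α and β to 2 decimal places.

α ≈ 9.42, β ≈ 42.91

With mean 0.18 fixed, write α = 0.18s, β = 0.82s where s = α+β.
Need P(θ < 0.25) = 0.9 under Beta(0.18s, 0.82s). Normal approximation: (q−m)/√(m(1−m)/s) ≈ z_{0.9} = 1.28, so s ≈ 0.18·0.82·(1.28)²/(0.25−0.18)² = 49.5.
At s = 49.5: P(θ<0.25) ≈ 0.894. Adjusting to match 0.9 gives s ≈ 52.33.
So α = 0.18·52.33 ≈ 9.42, β = 0.82·52.33 ≈ 42.91.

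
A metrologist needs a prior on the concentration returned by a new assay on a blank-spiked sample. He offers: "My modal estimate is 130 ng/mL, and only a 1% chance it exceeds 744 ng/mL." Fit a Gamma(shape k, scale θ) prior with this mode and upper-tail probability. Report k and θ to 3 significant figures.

Gamma(k,θ) with k>1 has mode (k−1)θ, so θ = 130/(k−1).
Need P(X < 744) = 0.99 with θ tied to k this way. Start at k = 2, θ = 130: P(X<744) ≈ 0.978.
Too low — raise k to concentrate. Iterating converges to k ≈ 2.24.
Then θ = 130/(2.24−1) ≈ 105.

k ≈ 2.24, θ ≈ 105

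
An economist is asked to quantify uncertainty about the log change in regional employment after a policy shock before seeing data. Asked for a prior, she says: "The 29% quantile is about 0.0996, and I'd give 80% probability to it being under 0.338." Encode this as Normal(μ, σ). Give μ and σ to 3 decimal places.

The p-quantile of Normal(μ,σ) is μ + z_p·σ, with z_{0.29} = -0.5534 and z_{0.8} = 0.8416.
Eliminate σ: μ = (z₂·x₁ − z₁·x₂)/(z₂ − z₁) = (0.8416·0.0996 − (-0.5534)·0.338)/1.395 = 0.194.
Then σ = (x₂ − x₁)/(z₂ − z₁) = (0.338 − 0.0996)/1.395 = 0.171.

μ = 0.194, σ = 0.171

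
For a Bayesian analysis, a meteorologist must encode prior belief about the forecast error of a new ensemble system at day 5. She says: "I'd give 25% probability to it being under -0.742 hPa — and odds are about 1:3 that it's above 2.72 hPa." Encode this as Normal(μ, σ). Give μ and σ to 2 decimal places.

For Normal(μ,σ), the p-quantile is μ + z_p·σ. Here z_{0.25} = -0.6745, z_{0.75} = 0.6745.
So -0.742 = μ − 0.6745σ and 2.72 = μ + 0.6745σ.
Subtracting: σ = (2.72 − -0.742)/(0.6745 − (-0.6745)) = 2.57.
Then μ = -0.742 − (-0.6745)·2.57 = 0.99.

μ = 0.99, σ = 2.57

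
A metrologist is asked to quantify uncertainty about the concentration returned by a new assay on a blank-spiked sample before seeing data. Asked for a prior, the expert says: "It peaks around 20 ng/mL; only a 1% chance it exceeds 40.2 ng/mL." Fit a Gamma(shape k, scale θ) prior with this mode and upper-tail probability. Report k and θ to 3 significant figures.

k ≈ 11.1, θ ≈ 1.99

Gamma(k,θ) with k>1 has mode (k−1)θ, so θ = 20/(k−1).
Need P(X < 40.2) = 0.99 with θ tied to k this way. Start at k = 2, θ = 20: P(X<40.2) ≈ 0.597.
Too low — raise k to concentrate. Iterating converges to k ≈ 11.1.
Then θ = 20/(11.1−1) ≈ 1.99.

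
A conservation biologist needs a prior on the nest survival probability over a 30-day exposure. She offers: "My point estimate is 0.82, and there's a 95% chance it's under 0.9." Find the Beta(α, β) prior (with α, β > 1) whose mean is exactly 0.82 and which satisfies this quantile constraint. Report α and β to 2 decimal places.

With mean 0.82 fixed, write α = 0.82s, β = 0.18s where s = α+β.
Need P(θ < 0.9) = 0.95 under Beta(0.82s, 0.18s). Normal approximation: (q−m)/√(m(1−m)/s) ≈ z_{0.95} = 1.64, so s ≈ 0.82·0.18·(1.64)²/(0.9−0.82)² = 62.4.
At s = 62.4: P(θ<0.9) ≈ 0.967. Adjusting to match 0.95 gives s ≈ 50.99.
So α = 0.82·50.99 ≈ 41.81, β = 0.18·50.99 ≈ 9.18.

α ≈ 41.81, β ≈ 9.18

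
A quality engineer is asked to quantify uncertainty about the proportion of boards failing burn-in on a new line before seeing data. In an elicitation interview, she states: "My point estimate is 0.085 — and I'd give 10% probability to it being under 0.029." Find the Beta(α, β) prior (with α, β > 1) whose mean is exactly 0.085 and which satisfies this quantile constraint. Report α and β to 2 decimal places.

With mean 0.085 fixed, write α = 0.085s, β = 0.915s where s = α+β.
Need P(θ < 0.029) = 0.1 under Beta(0.085s, 0.915s). Normal approximation: (q−m)/√(m(1−m)/s) ≈ z_{0.1} = -1.28, so s ≈ 0.085·0.915·(-1.28)²/(0.029−0.085)² = 40.7.
At s = 40.7: P(θ<0.029) ≈ 0.059. Adjusting to match 0.1 gives s ≈ 29.83.
So α = 0.085·29.83 ≈ 2.54, β = 0.915·29.83 ≈ 27.29.

α ≈ 2.54, β ≈ 27.29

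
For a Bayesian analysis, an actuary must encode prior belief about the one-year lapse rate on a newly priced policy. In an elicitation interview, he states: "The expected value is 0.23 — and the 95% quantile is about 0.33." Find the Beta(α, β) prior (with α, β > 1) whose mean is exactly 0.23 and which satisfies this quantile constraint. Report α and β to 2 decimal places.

With mean 0.23 fixed, write α = 0.23s, β = 0.77s where s = α+β.
Need P(θ < 0.33) = 0.95 under Beta(0.23s, 0.77s). Normal approximation: (q−m)/√(m(1−m)/s) ≈ z_{0.95} = 1.64, so s ≈ 0.23·0.77·(1.64)²/(0.33−0.23)² = 47.9.
At s = 47.9: P(θ<0.33) ≈ 0.942. Adjusting to match 0.95 gives s ≈ 52.80.
So α = 0.23·52.80 ≈ 12.14, β = 0.77·52.80 ≈ 40.66.

α ≈ 12.14, β ≈ 40.66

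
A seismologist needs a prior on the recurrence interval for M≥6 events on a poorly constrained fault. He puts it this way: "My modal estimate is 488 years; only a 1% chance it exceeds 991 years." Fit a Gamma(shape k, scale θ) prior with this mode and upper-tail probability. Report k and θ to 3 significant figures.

Gamma(k,θ) with k>1 has mode (k−1)θ, so θ = 488/(k−1).
Need P(X < 991) = 0.99 with θ tied to k this way. Start at k = 2, θ = 488: P(X<991) ≈ 0.602.
Too low — raise k to concentrate. Iterating converges to k ≈ 10.8.
Then θ = 488/(10.8−1) ≈ 50.

k ≈ 10.8, θ ≈ 50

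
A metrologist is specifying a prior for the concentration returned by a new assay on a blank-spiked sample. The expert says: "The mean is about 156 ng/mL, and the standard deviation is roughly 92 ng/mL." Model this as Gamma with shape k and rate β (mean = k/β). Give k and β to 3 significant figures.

For Gamma(k, rate β): mean = k/β, variance = k/β², so CV = 1/√k.
CV = SD/mean = 92/156 = 0.5897, hence k = 1/CV² = 2.88.
Then β = k/mean = 2.88/156 = 0.0184.

k ≈ 2.88, β ≈ 0.0184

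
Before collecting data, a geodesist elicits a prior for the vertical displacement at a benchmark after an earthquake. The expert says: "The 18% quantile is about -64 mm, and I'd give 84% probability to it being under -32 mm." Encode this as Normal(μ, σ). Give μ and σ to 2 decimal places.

μ = -48.66, σ = 16.76

For Normal(μ,σ), the p-quantile is μ + z_p·σ. Here z_{0.18} = -0.9154, z_{0.84} = 0.9945.
So -64 = μ − 0.9154σ and -32 = μ + 0.9945σ.
Subtracting: σ = (-32 − -64)/(0.9945 − (-0.9154)) = 16.76.
Then μ = -64 − (-0.9154)·16.76 = -48.66.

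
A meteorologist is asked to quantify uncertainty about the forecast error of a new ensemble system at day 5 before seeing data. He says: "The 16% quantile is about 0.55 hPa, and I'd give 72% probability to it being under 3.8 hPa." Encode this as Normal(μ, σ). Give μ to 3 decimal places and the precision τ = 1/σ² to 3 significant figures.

The p-quantile of Normal(μ,σ) is μ + z_p·σ, with z_{0.16} = -0.9945 and z_{0.72} = 0.5828.
Eliminate σ: μ = (z₂·x₁ − z₁·x₂)/(z₂ − z₁) = (0.5828·0.55 − (-0.9945)·3.8)/1.577 = 2.599.
Then σ = (x₂ − x₁)/(z₂ − z₁) = (3.8 − 0.55)/1.577 = 2.060.
Precision τ = 1/σ² = 1/2.06² = 0.236.

μ = 2.599, τ = 0.236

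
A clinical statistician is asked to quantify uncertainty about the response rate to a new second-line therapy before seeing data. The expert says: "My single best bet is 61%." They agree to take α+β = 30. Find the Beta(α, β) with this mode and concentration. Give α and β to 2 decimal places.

α = 18.08, β = 11.92

For α,β > 1 the Beta mode is (α−1)/(α+β−2). With α+β = 30, the mode is (α−1)/28.
Set (α−1)/28 = 0.61 → α = 1 + 0.61·28 = 18.08.
β = 30 − α = 11.92.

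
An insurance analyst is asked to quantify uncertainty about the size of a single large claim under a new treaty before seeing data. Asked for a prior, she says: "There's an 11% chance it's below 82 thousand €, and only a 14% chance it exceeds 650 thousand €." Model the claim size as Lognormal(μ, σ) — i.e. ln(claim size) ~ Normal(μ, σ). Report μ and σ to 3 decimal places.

μ ≈ 5.507, σ ≈ 0.897

If T ~ Lognormal(μ,σ) then ln T ~ Normal(μ,σ), so the p-quantile of ln T is μ + z_p·σ.
ln(82) = 4.407 and ln(650) = 6.477; z_{0.11} = -1.227, z_{0.86} = 1.08.
σ = (6.477 − 4.407)/(1.08 − (-1.227)) = 0.897.
μ = 4.407 − (-1.227)·0.897 = 5.507.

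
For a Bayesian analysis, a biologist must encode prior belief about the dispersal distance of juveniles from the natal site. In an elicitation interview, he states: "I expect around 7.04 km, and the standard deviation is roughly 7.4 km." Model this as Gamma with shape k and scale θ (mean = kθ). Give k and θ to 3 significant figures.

k ≈ 0.905, θ ≈ 7.78

For Gamma(k, scale θ): mean = kθ, variance = kθ², so CV = 1/√k.
CV = SD/mean = 7.4/7.04 = 1.051, hence k = 1/CV² = 0.905.
Then θ = mean/k = 7.04/0.905 = 7.78.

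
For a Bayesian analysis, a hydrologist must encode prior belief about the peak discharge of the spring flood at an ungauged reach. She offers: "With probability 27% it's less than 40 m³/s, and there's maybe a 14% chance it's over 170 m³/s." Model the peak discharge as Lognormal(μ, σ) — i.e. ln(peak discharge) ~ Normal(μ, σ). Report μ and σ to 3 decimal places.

μ ≈ 4.213, σ ≈ 0.855

If T ~ Lognormal(μ,σ) then ln T ~ Normal(μ,σ), so the p-quantile of ln T is μ + z_p·σ.
ln(40) = 3.689 and ln(170) = 5.136; z_{0.27} = -0.6128, z_{0.86} = 1.08.
σ = (5.136 − 3.689)/(1.08 − (-0.6128)) = 0.855.
μ = 3.689 − (-0.6128)·0.855 = 4.213.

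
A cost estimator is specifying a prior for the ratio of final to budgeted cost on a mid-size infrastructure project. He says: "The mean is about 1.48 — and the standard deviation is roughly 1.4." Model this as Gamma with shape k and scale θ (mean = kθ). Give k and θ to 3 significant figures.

For Gamma(k, scale θ): mean = kθ, variance = kθ², so CV = 1/√k.
CV = SD/mean = 1.4/1.48 = 0.9459, hence k = 1/CV² = 1.12.
Then θ = mean/k = 1.48/1.12 = 1.32.

k ≈ 1.12, θ ≈ 1.32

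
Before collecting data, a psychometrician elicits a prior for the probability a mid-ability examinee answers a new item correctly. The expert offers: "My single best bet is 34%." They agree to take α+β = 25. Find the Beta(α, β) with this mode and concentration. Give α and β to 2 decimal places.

For α,β > 1 the Beta mode is (α−1)/(α+β−2). With α+β = 25, the mode is (α−1)/23.
Set (α−1)/23 = 0.34 → α = 1 + 0.34·23 = 8.82.
β = 25 − α = 16.18.

α = 8.82, β = 16.18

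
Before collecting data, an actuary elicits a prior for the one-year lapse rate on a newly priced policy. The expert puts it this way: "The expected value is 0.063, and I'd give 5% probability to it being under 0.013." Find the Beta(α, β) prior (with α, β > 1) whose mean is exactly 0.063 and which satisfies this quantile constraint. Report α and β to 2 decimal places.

α ≈ 2.19, β ≈ 32.56

With mean 0.063 fixed, write α = 0.063s, β = 0.937s where s = α+β.
Need P(θ < 0.013) = 0.05 under Beta(0.063s, 0.937s). Normal approximation: (q−m)/√(m(1−m)/s) ≈ z_{0.05} = -1.64, so s ≈ 0.063·0.937·(-1.64)²/(0.013−0.063)² = 63.9.
At s = 63.9: P(θ<0.013) ≈ 0.009. Adjusting to match 0.05 gives s ≈ 34.75.
So α = 0.063·34.75 ≈ 2.19, β = 0.937·34.75 ≈ 32.56.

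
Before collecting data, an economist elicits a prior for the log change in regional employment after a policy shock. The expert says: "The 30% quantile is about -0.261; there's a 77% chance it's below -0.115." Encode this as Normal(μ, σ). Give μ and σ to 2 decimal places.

μ = -0.20, σ = 0.12

The p-quantile of Normal(μ,σ) is μ + z_p·σ, with z_{0.3} = -0.5244 and z_{0.77} = 0.7388.
Eliminate σ: μ = (z₂·x₁ − z₁·x₂)/(z₂ − z₁) = (0.7388·-0.261 − (-0.5244)·-0.115)/1.263 = -0.20.
Then σ = (x₂ − x₁)/(z₂ − z₁) = (-0.115 − -0.261)/1.263 = 0.12.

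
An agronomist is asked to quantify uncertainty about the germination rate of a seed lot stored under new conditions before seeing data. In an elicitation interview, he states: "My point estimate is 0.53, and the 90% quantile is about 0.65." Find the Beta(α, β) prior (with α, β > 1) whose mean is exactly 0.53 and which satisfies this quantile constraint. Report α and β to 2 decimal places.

α ≈ 14.76, β ≈ 13.09

With mean 0.53 fixed, write α = 0.53s, β = 0.47s where s = α+β.
Need P(θ < 0.65) = 0.9 under Beta(0.53s, 0.47s). Normal approximation: (q−m)/√(m(1−m)/s) ≈ z_{0.9} = 1.28, so s ≈ 0.53·0.47·(1.28)²/(0.65−0.53)² = 28.4.
At s = 28.4: P(θ<0.65) ≈ 0.902. Adjusting to match 0.9 gives s ≈ 27.84.
So α = 0.53·27.84 ≈ 14.76, β = 0.47·27.84 ≈ 13.09.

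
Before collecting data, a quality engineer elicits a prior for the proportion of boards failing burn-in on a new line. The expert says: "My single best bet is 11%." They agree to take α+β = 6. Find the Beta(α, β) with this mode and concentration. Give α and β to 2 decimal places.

α = 1.44, β = 4.56

For α,β > 1 the Beta mode is (α−1)/(α+β−2). With α+β = 6, the mode is (α−1)/4.
Set (α−1)/4 = 0.11 → α = 1 + 0.11·4 = 1.44.
β = 6 − α = 4.56.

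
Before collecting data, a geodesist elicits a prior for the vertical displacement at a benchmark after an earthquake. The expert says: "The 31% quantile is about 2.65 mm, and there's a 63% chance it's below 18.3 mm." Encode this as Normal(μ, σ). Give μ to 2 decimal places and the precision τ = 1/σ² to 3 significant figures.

μ = 12.03, τ = 0.0028

For Normal(μ,σ), the p-quantile is μ + z_p·σ. Here z_{0.31} = -0.4959, z_{0.63} = 0.3319.
So 2.65 = μ − 0.4959σ and 18.3 = μ + 0.3319σ.
Subtracting: σ = (18.3 − 2.65)/(0.3319 − (-0.4959)) = 18.91.
Then μ = 2.65 − (-0.4959)·18.91 = 12.03.
Precision τ = 1/σ² = 1/18.91² = 0.0028.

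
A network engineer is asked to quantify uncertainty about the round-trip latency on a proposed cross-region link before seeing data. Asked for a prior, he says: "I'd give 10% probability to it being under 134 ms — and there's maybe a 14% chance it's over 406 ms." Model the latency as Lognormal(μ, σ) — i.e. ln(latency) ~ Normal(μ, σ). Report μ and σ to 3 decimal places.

μ ≈ 5.499, σ ≈ 0.469

If T ~ Lognormal(μ,σ) then ln T ~ Normal(μ,σ), so the p-quantile of ln T is μ + z_p·σ.
ln(134) = 4.898 and ln(406) = 6.006; z_{0.1} = -1.282, z_{0.86} = 1.08.
σ = (6.006 − 4.898)/(1.08 − (-1.282)) = 0.469.
μ = 4.898 − (-1.282)·0.469 = 5.499.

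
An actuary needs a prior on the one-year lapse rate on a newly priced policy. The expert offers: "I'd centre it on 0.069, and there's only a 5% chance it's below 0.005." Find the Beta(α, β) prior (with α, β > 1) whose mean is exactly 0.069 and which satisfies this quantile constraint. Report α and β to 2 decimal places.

α ≈ 1.13, β ≈ 15.21

With mean 0.069 fixed, write α = 0.069s, β = 0.931s where s = α+β.
Need P(θ < 0.005) = 0.05 under Beta(0.069s, 0.931s). Normal approximation: (q−m)/√(m(1−m)/s) ≈ z_{0.05} = -1.64, so s ≈ 0.069·0.931·(-1.64)²/(0.005−0.069)² = 42.4.
At s = 42.4: P(θ<0.005) ≈ 0.001. Adjusting to match 0.05 gives s ≈ 16.34.
So α = 0.069·16.34 ≈ 1.13, β = 0.931·16.34 ≈ 15.21.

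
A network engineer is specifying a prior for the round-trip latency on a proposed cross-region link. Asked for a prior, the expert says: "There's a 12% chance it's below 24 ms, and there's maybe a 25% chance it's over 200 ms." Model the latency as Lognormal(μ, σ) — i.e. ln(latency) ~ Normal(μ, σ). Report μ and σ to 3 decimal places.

μ ≈ 4.525, σ ≈ 1.146

If T ~ Lognormal(μ,σ) then ln T ~ Normal(μ,σ), so the p-quantile of ln T is μ + z_p·σ.
ln(24) = 3.178 and ln(200) = 5.298; z_{0.12} = -1.175, z_{0.75} = 0.6745.
σ = (5.298 − 3.178)/(0.6745 − (-1.175)) = 1.146.
μ = 3.178 − (-1.175)·1.146 = 4.525.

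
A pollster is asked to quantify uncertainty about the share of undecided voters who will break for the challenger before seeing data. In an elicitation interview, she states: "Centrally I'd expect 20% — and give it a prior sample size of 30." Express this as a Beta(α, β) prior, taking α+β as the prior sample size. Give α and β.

Under the effective-sample-size interpretation, Beta(α, β) has prior mean α/(α+β) and prior sample size α+β.
So α+β = 30 and α/(α+β) = 0.2, giving α = 0.2·30 = 6 and β = 30 − 6 = 24.

α = 6, β = 24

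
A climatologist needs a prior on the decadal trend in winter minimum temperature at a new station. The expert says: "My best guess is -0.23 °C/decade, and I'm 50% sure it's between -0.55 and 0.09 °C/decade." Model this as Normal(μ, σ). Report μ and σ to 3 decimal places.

A symmetric 50% interval runs μ ± z·σ with z = 0.6745.
Half-width = 0.32, so σ = 0.32/0.6745 = 0.474.
μ is the stated best guess, -0.230.

μ = -0.230, σ = 0.474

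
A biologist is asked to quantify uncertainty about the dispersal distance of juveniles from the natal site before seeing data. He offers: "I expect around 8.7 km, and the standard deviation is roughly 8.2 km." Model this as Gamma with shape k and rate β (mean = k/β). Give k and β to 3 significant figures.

k ≈ 1.13, β ≈ 0.129

For Gamma(k, rate β): mean = k/β, variance = k/β², so CV = 1/√k.
CV = SD/mean = 8.2/8.7 = 0.9425, hence k = 1/CV² = 1.13.
Then β = k/mean = 1.13/8.7 = 0.129.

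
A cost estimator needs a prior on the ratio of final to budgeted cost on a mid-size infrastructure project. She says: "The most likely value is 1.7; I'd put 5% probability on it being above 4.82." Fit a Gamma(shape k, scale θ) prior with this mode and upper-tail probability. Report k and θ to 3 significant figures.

k ≈ 3.46, θ ≈ 0.691

Gamma(k,θ) with k>1 has mode (k−1)θ, so θ = 1.7/(k−1).
Need P(X < 4.82) = 0.95 with θ tied to k this way. Start at k = 2, θ = 1.7: P(X<4.82) ≈ 0.775.
Too low — raise k to concentrate. Iterating converges to k ≈ 3.46.
Then θ = 1.7/(3.46−1) ≈ 0.691.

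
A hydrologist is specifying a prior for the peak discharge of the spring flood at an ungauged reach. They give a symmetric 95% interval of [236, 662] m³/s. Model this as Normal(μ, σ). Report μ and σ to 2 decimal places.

μ = 449.00, σ = 108.68

A symmetric 95% interval runs μ ± z·σ with z = 1.96.
Half-width = 213, so σ = 213/1.96 = 108.68.
μ is the interval midpoint, 449.00.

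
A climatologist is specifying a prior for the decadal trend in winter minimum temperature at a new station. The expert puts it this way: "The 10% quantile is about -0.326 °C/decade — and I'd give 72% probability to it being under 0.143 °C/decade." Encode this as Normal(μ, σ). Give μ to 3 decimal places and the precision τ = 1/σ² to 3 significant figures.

For Normal(μ,σ), the p-quantile is μ + z_p·σ. Here z_{0.1} = -1.282, z_{0.72} = 0.5828.
So -0.326 = μ − 1.282σ and 0.143 = μ + 0.5828σ.
Subtracting: σ = (0.143 − -0.326)/(0.5828 − (-1.282)) = 0.252.
Then μ = -0.326 − (-1.282)·0.252 = -0.004.
Precision τ = 1/σ² = 1/0.2516² = 15.8.

μ = -0.004, τ = 15.8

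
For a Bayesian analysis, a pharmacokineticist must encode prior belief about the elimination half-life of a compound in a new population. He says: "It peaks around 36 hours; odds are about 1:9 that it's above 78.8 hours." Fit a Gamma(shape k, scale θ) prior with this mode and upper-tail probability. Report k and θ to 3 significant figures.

k ≈ 4.13, θ ≈ 11.5

Gamma(k,θ) with k>1 has mode (k−1)θ, so θ = 36/(k−1).
Need P(X < 78.8) = 0.9 with θ tied to k this way. Start at k = 2, θ = 36: P(X<78.8) ≈ 0.643.
Too low — raise k to concentrate. Iterating converges to k ≈ 4.13.
Then θ = 36/(4.13−1) ≈ 11.5.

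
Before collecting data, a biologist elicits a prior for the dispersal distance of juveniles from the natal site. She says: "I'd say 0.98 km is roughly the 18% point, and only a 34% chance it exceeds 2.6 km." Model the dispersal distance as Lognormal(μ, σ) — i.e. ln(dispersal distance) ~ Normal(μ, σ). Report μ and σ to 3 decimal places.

If T ~ Lognormal(μ,σ) then ln T ~ Normal(μ,σ), so the p-quantile of ln T is μ + z_p·σ.
ln(0.98) = -0.0202 and ln(2.6) = 0.9555; z_{0.18} = -0.9154, z_{0.66} = 0.4125.
σ = (0.9555 − -0.0202)/(0.4125 − (-0.9154)) = 0.735.
μ = -0.0202 − (-0.9154)·0.735 = 0.652.

μ ≈ 0.652, σ ≈ 0.735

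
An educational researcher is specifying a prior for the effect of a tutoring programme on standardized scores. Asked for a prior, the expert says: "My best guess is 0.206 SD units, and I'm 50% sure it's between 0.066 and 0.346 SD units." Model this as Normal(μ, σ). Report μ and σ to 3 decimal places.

μ = 0.206, σ = 0.208

A symmetric 50% interval runs μ ± z·σ with z = 0.6745.
Half-width = 0.14, so σ = 0.14/0.6745 = 0.208.
μ is the stated best guess, 0.206.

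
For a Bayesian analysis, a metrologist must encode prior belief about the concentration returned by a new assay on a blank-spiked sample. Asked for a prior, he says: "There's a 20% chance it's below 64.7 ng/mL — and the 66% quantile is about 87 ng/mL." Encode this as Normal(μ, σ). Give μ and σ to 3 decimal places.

For Normal(μ,σ), the p-quantile is μ + z_p·σ. Here z_{0.2} = -0.8416, z_{0.66} = 0.4125.
So 64.7 = μ − 0.8416σ and 87 = μ + 0.4125σ.
Subtracting: σ = (87 − 64.7)/(0.4125 − (-0.8416)) = 17.782.
Then μ = 64.7 − (-0.8416)·17.782 = 79.666.

μ = 79.666, σ = 17.782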